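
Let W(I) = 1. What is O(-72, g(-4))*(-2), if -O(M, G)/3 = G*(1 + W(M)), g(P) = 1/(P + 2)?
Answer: -6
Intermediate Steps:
g(P) = 1/(2 + P)
O(M, G) = -6*G (O(M, G) = -3*G*(1 + 1) = -3*G*2 = -6*G)
O(-72, g(-4))*(-2) = -6/(2 - 4)*(-2) = -6/(-2)*(-2) = -6*(-½)*(-2) = 3*(-2) = -6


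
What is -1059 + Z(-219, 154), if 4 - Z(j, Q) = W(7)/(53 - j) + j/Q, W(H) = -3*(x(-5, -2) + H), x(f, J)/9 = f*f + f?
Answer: -1295467/1232 ≈ -1051.5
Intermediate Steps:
x(f, J) = 9*f + 9*f² (x(f, J) = 9*(f*f + f) = 9*(f² + f) = 9*(f + f²) = 9*f + 9*f²)
W(H) = -540 - 3*H (W(H) = -3*(9*(-5)*(1 - 5) + H) = -3*(9*(-5)*(-4) + H) = -3*(180 + H) = -540 - 3*H)
Z(j, Q) = 4 + 561/(53 - j) - j/Q (Z(j, Q) = 4 - ((-540 - 3*7)/(53 - j) + j/Q) = 4 - ((-540 - 21)/(53 - j) + j/Q) = 4 - (-561/(53 - j) + j/Q) = 4 + (561/(53 - j) - j/Q) = 4 + 561/(53 - j) - j/Q)
-1059 + Z(-219, 154) = -1059 + (-1*(-219)² - 773*154 + 53*(-219) + 4*154*(-219))/(154*(-53 - 219)) = -1059 + (1/154)*(-1*47961 - 119042 - 11607 - 134904)/(-272) = -1059 + (1/154)*(-1/272)*(-47961 - 119042 - 11607 - 134904) = -1059 + (1/154)*(-1/272)*(-313514) = -1059 + 9221/1232 = -1295467/1232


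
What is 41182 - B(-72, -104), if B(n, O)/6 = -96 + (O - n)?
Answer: 41950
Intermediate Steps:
B(n, O) = -576 - 6*n + 6*O (B(n, O) = 6*(-96 + (O - n)) = 6*(-96 + O - n) = -576 - 6*n + 6*O)
41182 - B(-72, -104) = 41182 - (-576 - 6*(-72) + 6*(-104)) = 41182 - (-576 + 432 - 624) = 41182 - 1*(-768) = 41182 + 768 = 41950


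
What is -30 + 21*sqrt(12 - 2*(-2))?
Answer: 54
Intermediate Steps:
-30 + 21*sqrt(12 - 2*(-2)) = -30 + 21*sqrt(12 + 4) = -30 + 21*sqrt(16) = -30 + 21*4 = -30 + 84 = 54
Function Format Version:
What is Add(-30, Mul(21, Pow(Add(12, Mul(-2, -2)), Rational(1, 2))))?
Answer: 54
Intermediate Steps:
Add(-30, Mul(21, Pow(Add(12, Mul(-2, -2)), Rational(1, 2)))) = Add(-30, Mul(21, Pow(Add(12, 4), Rational(1, 2)))) = Add(-30, Mul(21, Pow(16, Rational(1, 2)))) = Add(-30, Mul(21, 4)) = Add(-30, 84) = 54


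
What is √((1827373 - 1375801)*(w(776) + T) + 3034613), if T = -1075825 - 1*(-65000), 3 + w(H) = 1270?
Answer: I*√455885090563 ≈ 6.7519e+5*I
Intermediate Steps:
w(H) = 1267 (w(H) = -3 + 1270 = 1267)
T = -1010825 (T = -1075825 + 65000 = -1010825)
√((1827373 - 1375801)*(w(776) + T) + 3034613) = √((1827373 - 1375801)*(1267 - 1010825) + 3034613) = √(451572*(-1009558) + 3034613) = √(-455888125176 + 3034613) = √(-455885090563) = I*√455885090563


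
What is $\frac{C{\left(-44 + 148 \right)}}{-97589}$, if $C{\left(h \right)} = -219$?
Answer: $\frac{219}{97589} \approx 0.0022441$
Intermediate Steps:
$\frac{C{\left(-44 + 148 \right)}}{-97589} = - \frac{219}{-97589} = \left(-219\right) \left(- \frac{1}{97589}\right) = \frac{219}{97589}$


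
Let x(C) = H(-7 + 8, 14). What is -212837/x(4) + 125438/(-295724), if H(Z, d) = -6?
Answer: 7867532045/221793 ≈ 35472.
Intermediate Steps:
x(C) = -6
-212837/x(4) + 125438/(-295724) = -212837/(-6) + 125438/(-295724) = -212837*(-⅙) + 125438*(-1/295724) = 212837/6 - 62719/147862 = 7867532045/221793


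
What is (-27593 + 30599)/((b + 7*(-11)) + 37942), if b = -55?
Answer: 1503/18905 ≈ 0.079503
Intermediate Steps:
(-27593 + 30599)/((b + 7*(-11)) + 37942) = (-27593 + 30599)/((-55 + 7*(-11)) + 37942) = 3006/((-55 - 77) + 37942) = 3006/(-132 + 37942) = 3006/37810 = 3006*(1/37810) = 1503/18905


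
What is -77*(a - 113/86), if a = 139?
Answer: -911757/86 ≈ -10602.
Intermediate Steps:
-77*(a - 113/86) = -77*(139 - 113/86) = -77*11841/86 = -911757/86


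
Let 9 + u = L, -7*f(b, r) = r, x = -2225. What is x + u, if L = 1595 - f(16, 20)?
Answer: -4453/7 ≈ -636.14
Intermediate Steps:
f(b, r) = -r/7
L = 11185/7 (L = 1595 - (-1)*20/7 = 1595 - 1*(-20/7) = 1595 + 20/7 = 11185/7 ≈ 1597.9)
u = 11122/7 (u = -9 + 11185/7 = 11122/7 ≈ 1588.9)
x + u = -2225 + 11122/7 = -4453/7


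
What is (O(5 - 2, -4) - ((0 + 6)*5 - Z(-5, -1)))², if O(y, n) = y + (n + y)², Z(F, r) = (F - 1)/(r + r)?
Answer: 529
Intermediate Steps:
Z(F, r) = (-1 + F)/(2*r) (Z(F, r) = (-1 + F)/((2*r)) = (-1 + F)*(1/(2*r)) = (-1 + F)/(2*r))
(O(5 - 2, -4) - ((0 + 6)*5 - Z(-5, -1)))² = (((5 - 2) + (-4 + (5 - 2))²) - ((0 + 6)*5 - (-1 - 5)/(2*(-1))))² = ((3 + (-4 + 3)²) - (6*5 - (-1)*(-6)/2))² = ((3 + (-1)²) - (30 - 1*3))² = ((3 + 1) - (30 - 3))² = (4 - 1*27)² = (4 - 27)² = (-23)² = 529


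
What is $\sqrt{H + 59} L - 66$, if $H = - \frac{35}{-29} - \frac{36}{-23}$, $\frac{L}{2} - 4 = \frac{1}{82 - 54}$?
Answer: $-66 + \frac{339 \sqrt{3053526}}{9338} \approx -2.5624$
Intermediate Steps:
$L = \frac{113}{14}$ ($L = 8 + \frac{2}{82 - 54} = 8 + \frac{2}{28} = 8 + 2 \cdot \frac{1}{28} = 8 + \frac{1}{14} = \frac{113}{14} \approx 8.0714$)
$H = \frac{1849}{667}$ ($H = \left(-35\right) \left(- \frac{1}{29}\right) - - \frac{36}{23} = \frac{35}{29} + \frac{36}{23} = \frac{1849}{667} \approx 2.7721$)
$\sqrt{H + 59} L - 66 = \sqrt{\frac{1849}{667} + 59} \cdot \frac{113}{14} - 66 = \sqrt{\frac{41202}{667}} \cdot \frac{113}{14} - 66 = \frac{3 \sqrt{3053526}}{667} \cdot \frac{113}{14} - 66 = \frac{339 \sqrt{3053526}}{9338} - 66 = -66 + \frac{339 \sqrt{3053526}}{9338}$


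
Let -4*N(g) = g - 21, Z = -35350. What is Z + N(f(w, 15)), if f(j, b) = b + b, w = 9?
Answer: -141409/4 ≈ -35352.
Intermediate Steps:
f(j, b) = 2*b
N(g) = 21/4 - g/4 (N(g) = -(g - 21)/4 = -(-21 + g)/4 = 21/4 - g/4)
Z + N(f(w, 15)) = -35350 + (21/4 - 15/2) = -35350 - 9/4 = -141409/4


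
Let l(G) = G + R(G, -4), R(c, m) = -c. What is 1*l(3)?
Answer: 0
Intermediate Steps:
l(G) = 0 (l(G) = G - G = 0)
1*l(3) = 1*0 = 0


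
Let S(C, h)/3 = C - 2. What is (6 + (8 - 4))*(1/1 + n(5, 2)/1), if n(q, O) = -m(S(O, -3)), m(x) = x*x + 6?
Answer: -50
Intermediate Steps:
S(C, h) = -6 + 3*C (S(C, h) = 3*(C - 2) = 3*(-2 + C) = -6 + 3*C)
m(x) = 6 + x² (m(x) = x² + 6 = 6 + x²)
n(q, O) = -6 - (-6 + 3*O)² (n(q, O) = -(6 + (-6 + 3*O)²) = -6 - (-6 + 3*O)²)
(6 + (8 - 4))*(1/1 + n(5, 2)/1) = (6 + (8 - 4))*(1/1 + (-42 - 9*2² + 36*2)/1) = (6 + 4)*(1*1 + (-42 - 9*4 + 72)*1) = 10*(1 + (-42 - 36 + 72)*1) = 10*(1 - 6*1) = 10*(1 - 6) = 10*(-5) = -50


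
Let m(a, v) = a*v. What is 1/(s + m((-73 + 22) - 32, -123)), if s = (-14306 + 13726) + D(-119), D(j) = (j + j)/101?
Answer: 101/972291 ≈ 0.00010388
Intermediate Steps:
D(j) = 2*j/101 (D(j) = (2*j)*(1/101) = 2*j/101)
s = -58818/101 (s = (-14306 + 13726) + (2/101)*(-119) = -580 - 238/101 = -58818/101 ≈ -582.36)
1/(s + m((-73 + 22) - 32, -123)) = 1/(-58818/101 + ((-73 + 22) - 32)*(-123)) = 1/(-58818/101 + (-51 - 32)*(-123)) = 1/(-58818/101 - 83*(-123)) = 1/(-58818/101 + 10209) = 1/(972291/101) = 101/972291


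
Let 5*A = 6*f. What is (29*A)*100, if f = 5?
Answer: 17400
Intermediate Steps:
A = 6 (A = (6*5)/5 = (⅕)*30 = 6)
(29*A)*100 = (29*6)*100 = 174*100 = 17400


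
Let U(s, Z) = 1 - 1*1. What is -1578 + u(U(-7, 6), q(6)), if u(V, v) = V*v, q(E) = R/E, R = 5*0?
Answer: -1578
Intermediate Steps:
R = 0
U(s, Z) = 0 (U(s, Z) = 1 - 1 = 0)
q(E) = 0 (q(E) = 0/E = 0)
-1578 + u(U(-7, 6), q(6)) = -1578 + 0*0 = -1578 + 0 = -1578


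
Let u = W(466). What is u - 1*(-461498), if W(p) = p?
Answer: 461964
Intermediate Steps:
u = 466
u - 1*(-461498) = 466 - 1*(-461498) = 466 + 461498 = 461964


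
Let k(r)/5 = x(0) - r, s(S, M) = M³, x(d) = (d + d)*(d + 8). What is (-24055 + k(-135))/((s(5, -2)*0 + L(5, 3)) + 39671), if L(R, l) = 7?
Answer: -11690/19839 ≈ -0.58924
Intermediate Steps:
x(d) = 2*d*(8 + d) (x(d) = (2*d)*(8 + d) = 2*d*(8 + d))
k(r) = -5*r (k(r) = 5*(2*0*(8 + 0) - r) = 5*(2*0*8 - r) = 5*(0 - r) = 5*(-r) = -5*r)
(-24055 + k(-135))/((s(5, -2)*0 + L(5, 3)) + 39671) = (-24055 - 5*(-135))/(((-2)³*0 + 7) + 39671) = (-24055 + 675)/((-8*0 + 7) + 39671) = -23380/((0 + 7) + 39671) = -23380/(7 + 39671) = -23380/39678 = -23380*1/39678 = -11690/19839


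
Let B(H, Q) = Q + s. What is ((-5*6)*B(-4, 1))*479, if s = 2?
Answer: -43110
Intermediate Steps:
B(H, Q) = 2 + Q (B(H, Q) = Q + 2 = 2 + Q)
((-5*6)*B(-4, 1))*479 = ((-5*6)*(2 + 1))*479 = -30*3*479 = -90*479 = -43110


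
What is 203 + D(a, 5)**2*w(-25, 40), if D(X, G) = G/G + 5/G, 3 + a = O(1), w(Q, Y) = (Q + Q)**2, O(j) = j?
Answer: 10203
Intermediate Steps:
w(Q, Y) = 4*Q**2 (w(Q, Y) = (2*Q)**2 = 4*Q**2)
a = -2 (a = -3 + 1 = -2)
D(X, G) = 1 + 5/G
203 + D(a, 5)**2*w(-25, 40) = 203 + ((5 + 5)/5)**2*(4*(-25)**2) = 203 + ((1/5)*10)**2*(4*625) = 203 + 2**2*2500 = 203 + 4*2500 = 203 + 10000 = 10203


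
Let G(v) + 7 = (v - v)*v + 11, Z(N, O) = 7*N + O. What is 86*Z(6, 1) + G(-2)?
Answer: 3702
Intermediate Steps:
Z(N, O) = O + 7*N
G(v) = 4 (G(v) = -7 + ((v - v)*v + 11) = -7 + (0*v + 11) = -7 + (0 + 11) = -7 + 11 = 4)
86*Z(6, 1) + G(-2) = 86*(1 + 7*6) + 4 = 86*(1 + 42) + 4 = 86*43 + 4 = 3698 + 4 = 3702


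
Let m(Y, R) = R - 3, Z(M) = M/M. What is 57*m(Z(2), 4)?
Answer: 57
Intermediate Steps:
Z(M) = 1
m(Y, R) = -3 + R
57*m(Z(2), 4) = 57*(-3 + 4) = 57*1 = 57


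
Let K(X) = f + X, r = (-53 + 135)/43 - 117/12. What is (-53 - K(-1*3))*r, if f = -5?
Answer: 60705/172 ≈ 352.94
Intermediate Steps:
r = -1349/172 (r = 82*(1/43) - 117*1/12 = 82/43 - 39/4 = -1349/172 ≈ -7.8430)
K(X) = -5 + X
(-53 - K(-1*3))*r = (-53 - (-5 - 1*3))*(-1349/172) = (-53 - (-5 - 3))*(-1349/172) = (-53 - 1*(-8))*(-1349/172) = (-53 + 8)*(-1349/172) = -45*(-1349/172) = 60705/172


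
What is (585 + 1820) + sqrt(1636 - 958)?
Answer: 2405 + sqrt(678) ≈ 2431.0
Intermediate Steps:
(585 + 1820) + sqrt(1636 - 958) = 2405 + sqrt(678)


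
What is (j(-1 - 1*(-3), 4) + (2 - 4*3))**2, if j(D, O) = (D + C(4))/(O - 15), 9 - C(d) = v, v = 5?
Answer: 13456/121 ≈ 111.21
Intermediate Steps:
C(d) = 4 (C(d) = 9 - 1*5 = 9 - 5 = 4)
j(D, O) = (4 + D)/(-15 + O) (j(D, O) = (D + 4)/(O - 15) = (4 + D)/(-15 + O))
(j(-1 - 1*(-3), 4) + (2 - 4*3))**2 = ((4 + (-1 - 1*(-3)))/(-15 + 4) + (2 - 4*3))**2 = ((4 + (-1 + 3))/(-11) + (2 - 12))**2 = (-(4 + 2)/11 - 10)**2 = (-1/11*6 - 10)**2 = (-6/11 - 10)**2 = (-116/11)**2 = 13456/121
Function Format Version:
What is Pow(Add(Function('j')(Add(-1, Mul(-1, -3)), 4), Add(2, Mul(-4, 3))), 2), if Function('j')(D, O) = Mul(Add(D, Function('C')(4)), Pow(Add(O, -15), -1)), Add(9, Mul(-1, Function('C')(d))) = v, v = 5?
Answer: Rational(13456, 121) ≈ 111.21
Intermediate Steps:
Function('C')(d) = 4 (Function('C')(d) = Add(9, Mul(-1, 5)) = Add(9, -5) = 4)
Function('j')(D, O) = Mul(Pow(Add(-15, O), -1), Add(4, D)) (Function('j')(D, O) = Mul(Add(D, 4), Pow(Add(O, -15), -1)) = Mul(Add(4, D), Pow(Add(-15, O), -1)) = Mul(Pow(Add(-15, O), -1), Add(4, D)))
Pow(Add(Function('j')(Add(-1, Mul(-1, -3)), 4), Add(2, Mul(-4, 3))), 2) = Pow(Add(Mul(Pow(Add(-15, 4), -1), Add(4, Add(-1, Mul(-1, -3)))), Add(2, Mul(-4, 3))), 2) = Pow(Add(Mul(Pow(-11, -1), Add(4, Add(-1, 3))), Add(2, -12)), 2) = Pow(Add(Mul(Rational(-1, 11), Add(4, 2)), -10), 2) = Pow(Add(Mul(Rational(-1, 11), 6), -10), 2) = Pow(Add(Rational(-6, 11), -10), 2) = Pow(Rational(-116, 11), 2) = Rational(13456, 121)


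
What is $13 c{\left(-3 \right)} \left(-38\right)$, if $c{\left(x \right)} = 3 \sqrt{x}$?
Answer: $- 1482 i \sqrt{3} \approx - 2566.9 i$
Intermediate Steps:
$13 c{\left(-3 \right)} \left(-38\right) = 13 \cdot 3 \sqrt{-3} \left(-38\right) = 13 \cdot 3 i \sqrt{3} \left(-38\right) = 39 i \sqrt{3} \left(-38\right) = - 1482 i \sqrt{3}$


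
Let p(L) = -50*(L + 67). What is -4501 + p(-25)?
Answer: -6601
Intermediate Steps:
p(L) = -3350 - 50*L (p(L) = -50*(67 + L) = -3350 - 50*L)
-4501 + p(-25) = -4501 + (-3350 - 50*(-25)) = -4501 + (-3350 + 1250) = -4501 - 2100 = -6601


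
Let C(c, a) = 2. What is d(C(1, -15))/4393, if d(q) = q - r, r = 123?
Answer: -121/4393 ≈ -0.027544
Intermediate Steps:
d(q) = -123 + q (d(q) = q - 1*123 = q - 123 = -123 + q)
d(C(1, -15))/4393 = (-123 + 2)/4393 = -121*1/4393 = -121/4393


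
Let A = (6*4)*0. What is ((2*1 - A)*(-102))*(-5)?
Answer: 1020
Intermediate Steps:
A = 0 (A = 24*0 = 0)
((2*1 - A)*(-102))*(-5) = ((2*1 - 1*0)*(-102))*(-5) = ((2 + 0)*(-102))*(-5) = (2*(-102))*(-5) = -204*(-5) = 1020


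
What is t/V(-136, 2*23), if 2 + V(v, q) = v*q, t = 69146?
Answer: -4939/447 ≈ -11.049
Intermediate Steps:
V(v, q) = -2 + q*v (V(v, q) = -2 + v*q = -2 + q*v)
t/V(-136, 2*23) = 69146/(-2 + (2*23)*(-136)) = 69146/(-2 + 46*(-136)) = 69146/(-2 - 6256) = 69146/(-6258) = 69146*(-1/6258) = -4939/447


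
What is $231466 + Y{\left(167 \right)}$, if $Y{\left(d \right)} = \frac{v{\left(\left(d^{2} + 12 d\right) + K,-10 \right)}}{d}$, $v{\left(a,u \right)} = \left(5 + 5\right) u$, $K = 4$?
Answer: $\frac{38654722}{167} \approx 2.3147 \cdot 10^{5}$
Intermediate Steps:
$v{\left(a,u \right)} = 10 u$
$Y{\left(d \right)} = - \frac{100}{d}$ ($Y{\left(d \right)} = \frac{10 \left(-10\right)}{d} = - \frac{100}{d}$)
$231466 + Y{\left(167 \right)} = 231466 - \frac{100}{167} = \frac{38654722}{167}$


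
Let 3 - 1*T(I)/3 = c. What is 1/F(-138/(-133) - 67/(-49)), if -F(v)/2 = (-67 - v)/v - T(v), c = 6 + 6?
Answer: 2239/8326 ≈ 0.26892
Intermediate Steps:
c = 12
T(I) = -27 (T(I) = 9 - 3*12 = 9 - 36 = -27)
F(v) = -54 - 2*(-67 - v)/v (F(v) = -2*((-67 - v)/v - 1*(-27)) = -2*((-67 - v)/v + 27) = -2*(27 + (-67 - v)/v) = -54 - 2*(-67 - v)/v)
1/F(-138/(-133) - 67/(-49)) = 1/(-52 + 134/(-138/(-133) - 67/(-49))) = 1/(-52 + 134/(-138*(-1/133) - 67*(-1/49))) = 1/(-52 + 134/(138/133 + 67/49)) = 1/(-52 + 134/(2239/931)) = 1/(-52 + 134*(931/2239)) = 1/(-52 + 124754/2239) = 1/(8326/2239) = 2239/8326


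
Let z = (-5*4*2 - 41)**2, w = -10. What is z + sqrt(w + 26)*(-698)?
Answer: 3769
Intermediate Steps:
z = 6561 (z = (-20*2 - 41)**2 = (-40 - 41)**2 = (-81)**2 = 6561)
z + sqrt(w + 26)*(-698) = 6561 + sqrt(-10 + 26)*(-698) = 6561 + sqrt(16)*(-698) = 6561 + 4*(-698) = 6561 - 2792 = 3769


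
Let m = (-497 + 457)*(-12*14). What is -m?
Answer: -6720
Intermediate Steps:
m = 6720 (m = -40*(-168) = 6720)
-m = -1*6720 = -6720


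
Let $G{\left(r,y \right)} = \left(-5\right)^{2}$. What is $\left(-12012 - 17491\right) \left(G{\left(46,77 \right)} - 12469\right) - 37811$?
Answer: $367097521$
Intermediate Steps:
$G{\left(r,y \right)} = 25$
$\left(-12012 - 17491\right) \left(G{\left(46,77 \right)} - 12469\right) - 37811 = \left(-12012 - 17491\right) \left(25 - 12469\right) - 37811 = \left(-29503\right) \left(-12444\right) - 37811 = 367135332 - 37811 = 367097521$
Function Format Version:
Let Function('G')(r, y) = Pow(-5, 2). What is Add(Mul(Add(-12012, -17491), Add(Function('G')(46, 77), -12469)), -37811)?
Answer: 367097521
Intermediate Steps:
Function('G')(r, y) = 25
Add(Mul(Add(-12012, -17491), Add(Function('G')(46, 77), -12469)), -37811) = Add(Mul(Add(-12012, -17491), Add(25, -12469)), -37811) = Add(Mul(-29503, -12444), -37811) = Add(367135332, -37811) = 367097521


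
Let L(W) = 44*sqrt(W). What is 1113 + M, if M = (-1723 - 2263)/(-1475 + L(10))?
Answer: 481160459/431253 + 175384*sqrt(10)/2156265 ≈ 1116.0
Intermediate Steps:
M = -3986/(-1475 + 44*sqrt(10)) (M = (-1723 - 2263)/(-1475 + 44*sqrt(10)) = -3986/(-1475 + 44*sqrt(10)) ≈ 2.9838)
1113 + M = 1113 + (1175870/431253 + 175384*sqrt(10)/2156265) = 481160459/431253 + 175384*sqrt(10)/2156265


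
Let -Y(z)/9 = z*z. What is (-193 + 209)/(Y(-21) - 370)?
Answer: -16/4339 ≈ -0.0036875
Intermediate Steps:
Y(z) = -9*z**2 (Y(z) = -9*z*z = -9*z**2)
(-193 + 209)/(Y(-21) - 370) = (-193 + 209)/(-9*(-21)**2 - 370) = 16/(-9*441 - 370) = 16/(-3969 - 370) = 16/(-4339) = 16*(-1/4339) = -16/4339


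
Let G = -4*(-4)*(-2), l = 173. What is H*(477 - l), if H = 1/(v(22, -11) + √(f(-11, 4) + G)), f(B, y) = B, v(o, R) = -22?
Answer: -6688/527 - 304*I*√43/527 ≈ -12.691 - 3.7827*I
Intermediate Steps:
G = -32 (G = 16*(-2) = -32)
H = 1/(-22 + I*√43) (H = 1/(-22 + √(-11 - 32)) = 1/(-22 + √(-43)) = 1/(-22 + I*√43) ≈ -0.041746 - 0.012443*I)
H*(477 - l) = (-22/527 - I*√43/527)*(477 - 1*173) = (-22/527 - I*√43/527)*(477 - 173) = (-22/527 - I*√43/527)*304 = -6688/527 - 304*I*√43/527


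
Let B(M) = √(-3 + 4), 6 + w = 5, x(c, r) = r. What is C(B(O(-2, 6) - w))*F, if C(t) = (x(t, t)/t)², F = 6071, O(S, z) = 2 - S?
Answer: 6071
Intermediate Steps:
w = -1 (w = -6 + 5 = -1)
B(M) = 1 (B(M) = √1 = 1)
C(t) = 1 (C(t) = (t/t)² = 1² = 1)
C(B(O(-2, 6) - w))*F = 1*6071 = 6071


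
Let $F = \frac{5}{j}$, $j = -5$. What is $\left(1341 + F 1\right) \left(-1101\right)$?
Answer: $-1475340$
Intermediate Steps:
$F = -1$ ($F = \frac{5}{-5} = 5 \left(- \frac{1}{5}\right) = -1$)
$\left(1341 + F 1\right) \left(-1101\right) = \left(1341 - 1\right) \left(-1101\right) = 1340 \left(-1101\right) = -1475340$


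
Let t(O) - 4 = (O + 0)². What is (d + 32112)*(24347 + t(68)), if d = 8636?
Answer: 1180673300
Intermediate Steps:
t(O) = 4 + O² (t(O) = 4 + (O + 0)² = 4 + O²)
(d + 32112)*(24347 + t(68)) = (8636 + 32112)*(24347 + (4 + 68²)) = 40748*(24347 + (4 + 4624)) = 40748*(24347 + 4628) = 40748*28975 = 1180673300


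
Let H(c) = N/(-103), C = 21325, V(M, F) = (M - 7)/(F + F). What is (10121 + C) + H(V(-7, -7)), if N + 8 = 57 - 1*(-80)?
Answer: 3238809/103 ≈ 31445.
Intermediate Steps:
V(M, F) = (-7 + M)/(2*F) (V(M, F) = (-7 + M)/((2*F)) = (-7 + M)*(1/(2*F)) = (-7 + M)/(2*F))
N = 129 (N = -8 + (57 - 1*(-80)) = -8 + (57 + 80) = -8 + 137 = 129)
H(c) = -129/103 (H(c) = 129/(-103) = 129*(-1/103) = -129/103)
(10121 + C) + H(V(-7, -7)) = (10121 + 21325) - 129/103 = 31446 - 129/103 = 3238809/103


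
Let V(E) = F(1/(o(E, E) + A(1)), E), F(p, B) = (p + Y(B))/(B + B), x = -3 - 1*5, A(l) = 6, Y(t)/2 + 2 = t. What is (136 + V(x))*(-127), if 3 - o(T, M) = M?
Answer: -4741037/272 ≈ -17430.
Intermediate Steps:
Y(t) = -4 + 2*t
o(T, M) = 3 - M
x = -8 (x = -3 - 5 = -8)
F(p, B) = (-4 + p + 2*B)/(2*B) (F(p, B) = (p + (-4 + 2*B))/(B + B) = (-4 + p + 2*B)/((2*B)) = (-4 + p + 2*B)*(1/(2*B)) = (-4 + p + 2*B)/(2*B))
V(E) = (-2 + E + 1/(2*(9 - E)))/E (V(E) = (-2 + E + 1/(2*((3 - E) + 6)))/E = (-2 + E + 1/(2*(9 - E)))/E)
(136 + V(x))*(-127) = (136 + (-½ + (-9 - 8)*(-2 - 8))/((-8)*(-9 - 8)))*(-127) = (136 - ⅛*(-½ - 17*(-10))/(-17))*(-127) = (136 - ⅛*(-1/17)*(-½ + 170))*(-127) = (136 - ⅛*(-1/17)*339/2)*(-127) = (136 + 339/272)*(-127) = (37331/272)*(-127) = -4741037/272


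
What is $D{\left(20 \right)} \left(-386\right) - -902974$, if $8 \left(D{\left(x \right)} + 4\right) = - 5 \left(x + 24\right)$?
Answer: $915133$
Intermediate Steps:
$D{\left(x \right)} = -19 - \frac{5 x}{8}$ ($D{\left(x \right)} = -4 + \frac{\left(-5\right) \left(x + 24\right)}{8} = -4 + \frac{\left(-5\right) \left(24 + x\right)}{8} = -4 + \frac{-120 - 5 x}{8} = -4 - \left(15 + \frac{5 x}{8}\right) = -19 - \frac{5 x}{8}$)
$D{\left(20 \right)} \left(-386\right) - -902974 = \left(-19 - \frac{25}{2}\right) \left(-386\right) - -902974 = \left(-19 - \frac{25}{2}\right) \left(-386\right) + 902974 = \left(- \frac{63}{2}\right) \left(-386\right) + 902974 = 12159 + 902974 = 915133$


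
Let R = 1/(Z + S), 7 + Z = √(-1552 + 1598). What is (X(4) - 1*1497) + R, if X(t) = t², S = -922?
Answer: -1278096524/862995 - √46/862995 ≈ -1481.0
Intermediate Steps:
Z = -7 + √46 (Z = -7 + √(-1552 + 1598) = -7 + √46 ≈ -0.21767)
R = 1/(-929 + √46) (R = 1/((-7 + √46) - 922) = 1/(-929 + √46) ≈ -0.0010843)
(X(4) - 1*1497) + R = (4² - 1*1497) + (-929/862995 - √46/862995) = (16 - 1497) + (-929/862995 - √46/862995) = -1481 + (-929/862995 - √46/862995) = -1278096524/862995 - √46/862995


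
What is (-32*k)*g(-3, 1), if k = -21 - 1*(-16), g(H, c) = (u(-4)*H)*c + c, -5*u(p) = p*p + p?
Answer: 1312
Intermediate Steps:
u(p) = -p/5 - p²/5 (u(p) = -(p*p + p)/5 = -(p² + p)/5 = -(p + p²)/5 = -p/5 - p²/5)
g(H, c) = c - 12*H*c/5 (g(H, c) = ((-⅕*(-4)*(1 - 4))*H)*c + c = ((-⅕*(-4)*(-3))*H)*c + c = (-12*H/5)*c + c = -12*H*c/5 + c = c - 12*H*c/5)
k = -5 (k = -21 + 16 = -5)
(-32*k)*g(-3, 1) = (-32*(-5))*((⅕)*1*(5 - 12*(-3))) = 160*((⅕)*1*(5 + 36)) = 160*((⅕)*1*41) = 160*(41/5) = 1312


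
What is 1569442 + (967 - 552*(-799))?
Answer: 2011457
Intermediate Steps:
1569442 + (967 - 552*(-799)) = 1569442 + (967 + 441048) = 1569442 + 442015 = 2011457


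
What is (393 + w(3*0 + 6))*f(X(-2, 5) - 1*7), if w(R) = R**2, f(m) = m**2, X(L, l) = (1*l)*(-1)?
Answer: 61776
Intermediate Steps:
X(L, l) = -l (X(L, l) = l*(-1) = -l)
(393 + w(3*0 + 6))*f(X(-2, 5) - 1*7) = (393 + (3*0 + 6)**2)*(-1*5 - 1*7)**2 = (393 + (0 + 6)**2)*(-5 - 7)**2 = (393 + 6**2)*(-12)**2 = (393 + 36)*144 = 429*144 = 61776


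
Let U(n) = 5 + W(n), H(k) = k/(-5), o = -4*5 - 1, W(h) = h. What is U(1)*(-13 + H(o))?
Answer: -264/5 ≈ -52.800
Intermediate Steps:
o = -21 (o = -20 - 1 = -21)
H(k) = -k/5 (H(k) = k*(-1/5) = -k/5)
U(n) = 5 + n
U(1)*(-13 + H(o)) = (5 + 1)*(-13 - 1/5*(-21)) = 6*(-13 + 21/5) = 6*(-44/5) = -264/5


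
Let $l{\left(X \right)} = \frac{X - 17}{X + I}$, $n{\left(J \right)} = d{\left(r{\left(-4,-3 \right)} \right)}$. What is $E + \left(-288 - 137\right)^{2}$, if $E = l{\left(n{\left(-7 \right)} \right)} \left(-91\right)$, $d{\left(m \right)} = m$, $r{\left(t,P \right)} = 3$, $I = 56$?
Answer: $\frac{10658149}{59} \approx 1.8065 \cdot 10^{5}$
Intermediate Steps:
$n{\left(J \right)} = 3$
$l{\left(X \right)} = \frac{-17 + X}{56 + X}$ ($l{\left(X \right)} = \frac{X - 17}{X + 56} = \frac{-17 + X}{56 + X}$)
$E = \frac{1274}{59}$ ($E = \frac{-17 + 3}{56 + 3} \left(-91\right) = \frac{1}{59} \left(-14\right) \left(-91\right) = \left(- \frac{14}{59}\right) \left(-91\right) = \frac{1274}{59} \approx 21.593$)
$E + \left(-288 - 137\right)^{2} = \frac{1274}{59} + \left(-288 - 137\right)^{2} = \frac{1274}{59} + \left(-425\right)^{2} = \frac{1274}{59} + 180625 = \frac{10658149}{59}$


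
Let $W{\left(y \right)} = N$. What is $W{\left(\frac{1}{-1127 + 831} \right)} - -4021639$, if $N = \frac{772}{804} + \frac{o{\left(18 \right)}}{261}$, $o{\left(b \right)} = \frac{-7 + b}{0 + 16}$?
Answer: $\frac{1125222688481}{279792} \approx 4.0216 \cdot 10^{6}$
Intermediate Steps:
$o{\left(b \right)} = - \frac{7}{16} + \frac{b}{16}$ ($o{\left(b \right)} = \frac{-7 + b}{16} = \left(-7 + b\right) \frac{1}{16} = - \frac{7}{16} + \frac{b}{16}$)
$N = \frac{269393}{279792}$ ($N = \frac{772}{804} + \frac{- \frac{7}{16} + \frac{1}{16} \cdot 18}{261} = 772 \cdot \frac{1}{804} + \left(- \frac{7}{16} + \frac{9}{8}\right) \frac{1}{261} = \frac{193}{201} + \frac{11}{16} \cdot \frac{1}{261} = \frac{193}{201} + \frac{11}{4176} = \frac{269393}{279792} \approx 0.96283$)
$W{\left(y \right)} = \frac{269393}{279792}$
$W{\left(\frac{1}{-1127 + 831} \right)} - -4021639 = \frac{269393}{279792} - -4021639 = \frac{269393}{279792} + 4021639 = \frac{1125222688481}{279792}$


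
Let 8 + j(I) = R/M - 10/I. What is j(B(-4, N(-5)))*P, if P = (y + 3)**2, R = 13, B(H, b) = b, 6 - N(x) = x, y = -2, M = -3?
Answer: -437/33 ≈ -13.242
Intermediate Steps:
N(x) = 6 - x
P = 1 (P = (-2 + 3)**2 = 1**2 = 1)
j(I) = -37/3 - 10/I (j(I) = -8 + (13/(-3) - 10/I) = -8 + (13*(-1/3) - 10/I) = -8 + (-13/3 - 10/I) = -37/3 - 10/I)
j(B(-4, N(-5)))*P = (-37/3 - 10/(6 - 1*(-5)))*1 = (-37/3 - 10/(6 + 5))*1 = (-37/3 - 10/11)*1 = -437/33*1 = -437/33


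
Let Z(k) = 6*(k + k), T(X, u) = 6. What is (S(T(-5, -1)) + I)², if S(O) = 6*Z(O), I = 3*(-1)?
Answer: 184041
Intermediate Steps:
Z(k) = 12*k (Z(k) = 6*(2*k) = 12*k)
I = -3
S(O) = 72*O (S(O) = 6*(12*O) = 72*O)
(S(T(-5, -1)) + I)² = (72*6 - 3)² = (432 - 3)² = 429² = 184041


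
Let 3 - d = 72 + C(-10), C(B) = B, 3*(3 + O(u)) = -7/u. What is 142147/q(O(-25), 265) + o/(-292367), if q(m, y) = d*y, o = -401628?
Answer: -35279638169/4571158045 ≈ -7.7179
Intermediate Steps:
O(u) = -3 - 7/(3*u) (O(u) = -3 + (-7/u)/3 = -3 - 7/(3*u))
d = -59 (d = 3 - (72 - 10) = 3 - 1*62 = 3 - 62 = -59)
q(m, y) = -59*y
142147/q(O(-25), 265) + o/(-292367) = 142147/((-59*265)) - 401628/(-292367) = 142147/(-15635) - 401628*(-1/292367) = 142147*(-1/15635) + 401628/292367 = -142147/15635 + 401628/292367 = -35279638169/4571158045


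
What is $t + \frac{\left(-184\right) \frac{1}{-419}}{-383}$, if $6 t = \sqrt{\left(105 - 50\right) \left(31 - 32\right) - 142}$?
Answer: $- \frac{184}{160477} + \frac{i \sqrt{197}}{6} \approx -0.0011466 + 2.3393 i$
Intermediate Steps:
$t = \frac{i \sqrt{197}}{6}$ ($t = \frac{\sqrt{\left(105 - 50\right) \left(31 - 32\right) - 142}}{6} = \frac{\sqrt{55 \left(-1\right) - 142}}{6} = \frac{\sqrt{-55 - 142}}{6} = \frac{\sqrt{-197}}{6} = \frac{i \sqrt{197}}{6} \approx 2.3393 i$)
$t + \frac{\left(-184\right) \frac{1}{-419}}{-383} = \frac{i \sqrt{197}}{6} + \frac{\left(-184\right) \frac{1}{-419}}{-383} = \frac{i \sqrt{197}}{6} - \frac{\left(-184\right) \left(- \frac{1}{419}\right)}{383} = \frac{i \sqrt{197}}{6} - \frac{184}{160477} = - \frac{184}{160477} + \frac{i \sqrt{197}}{6}$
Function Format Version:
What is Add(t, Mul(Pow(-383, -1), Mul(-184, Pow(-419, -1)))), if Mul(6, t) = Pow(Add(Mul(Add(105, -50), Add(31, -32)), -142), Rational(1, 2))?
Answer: Add(Rational(-184, 160477), Mul(Rational(1, 6), I, Pow(197, Rational(1, 2)))) ≈ Add(-0.0011466, Mul(2.3393, I))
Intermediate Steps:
t = Mul(Rational(1, 6), I, Pow(197, Rational(1, 2))) (t = Mul(Rational(1, 6), Pow(Add(Mul(Add(105, -50), Add(31, -32)), -142), Rational(1, 2))) = Mul(Rational(1, 6), Pow(Add(Mul(55, -1), -142), Rational(1, 2))) = Mul(Rational(1, 6), Pow(Add(-55, -142), Rational(1, 2))) = Mul(Rational(1, 6), Pow(-197, Rational(1, 2))) = Mul(Rational(1, 6), Mul(I, Pow(197, Rational(1, 2)))) = Mul(Rational(1, 6), I, Pow(197, Rational(1, 2))) ≈ Mul(2.3393, I))
Add(t, Mul(Pow(-383, -1), Mul(-184, Pow(-419, -1)))) = Add(Mul(Rational(1, 6), I, Pow(197, Rational(1, 2))), Mul(Pow(-383, -1), Mul(-184, Pow(-419, -1)))) = Add(Mul(Rational(1, 6), I, Pow(197, Rational(1, 2))), Mul(Rational(-1, 383), Mul(-184, Rational(-1, 419)))) = Add(Mul(Rational(1, 6), I, Pow(197, Rational(1, 2))), Mul(Rational(-1, 383), Rational(184, 419))) = Add(Mul(Rational(1, 6), I, Pow(197, Rational(1, 2))), Rational(-184, 160477)) = Add(Rational(-184, 160477), Mul(Rational(1, 6), I, Pow(197, Rational(1, 2))))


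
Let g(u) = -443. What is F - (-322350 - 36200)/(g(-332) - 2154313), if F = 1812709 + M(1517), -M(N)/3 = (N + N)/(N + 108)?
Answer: 3173570697511819/1750739250 ≈ 1.8127e+6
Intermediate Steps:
M(N) = -6*N/(108 + N) (M(N) = -3*(N + N)/(N + 108) = -3*2*N/(108 + N) = -6*N/(108 + N))
F = 2945643023/1625 (F = 1812709 - 6*1517/(108 + 1517) = 1812709 - 6*1517/1625 = 1812709 - 6*1517*1/1625 = 1812709 - 9102/1625 = 2945643023/1625 ≈ 1.8127e+6)
F - (-322350 - 36200)/(g(-332) - 2154313) = 2945643023/1625 - (-322350 - 36200)/(-443 - 2154313) = 2945643023/1625 - (-358550)/(-2154756) = 2945643023/1625 - (-358550)*(-1)/2154756 = 2945643023/1625 - 1*179275/1077378 = 2945643023/1625 - 179275/1077378 = 3173570697511819/1750739250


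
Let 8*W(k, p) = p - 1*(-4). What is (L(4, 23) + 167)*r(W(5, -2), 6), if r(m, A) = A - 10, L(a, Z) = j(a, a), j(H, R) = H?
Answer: -684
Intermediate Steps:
W(k, p) = ½ + p/8 (W(k, p) = (p - 1*(-4))/8 = (p + 4)/8 = (4 + p)/8 = ½ + p/8)
L(a, Z) = a
r(m, A) = -10 + A
(L(4, 23) + 167)*r(W(5, -2), 6) = (4 + 167)*(-10 + 6) = 171*(-4) = -684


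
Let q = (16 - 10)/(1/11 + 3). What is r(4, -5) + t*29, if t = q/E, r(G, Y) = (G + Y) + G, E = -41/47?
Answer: -42888/697 ≈ -61.532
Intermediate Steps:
E = -41/47 (E = -41*1/47 = -41/47 ≈ -0.87234)
r(G, Y) = Y + 2*G
q = 33/17 (q = 6/(1/11 + 3) = 6/(34/11) = 6*(11/34) = 33/17 ≈ 1.9412)
t = -1551/697 (t = 33/(17*(-41/47)) = (33/17)*(-47/41) = -1551/697 ≈ -2.2253)
r(4, -5) + t*29 = (-5 + 2*4) - 1551/697*29 = (-5 + 8) - 44979/697 = 3 - 44979/697 = -42888/697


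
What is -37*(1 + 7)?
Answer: -296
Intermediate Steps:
-37*(1 + 7) = -37*8 = -296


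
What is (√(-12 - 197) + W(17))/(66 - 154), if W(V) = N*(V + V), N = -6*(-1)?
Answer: -51/22 - I*√209/88 ≈ -2.3182 - 0.16428*I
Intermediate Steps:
N = 6
W(V) = 12*V (W(V) = 6*(V + V) = 6*(2*V) = 12*V)
(√(-12 - 197) + W(17))/(66 - 154) = (√(-12 - 197) + 12*17)/(66 - 154) = (√(-209) + 204)/(-88) = (I*√209 + 204)*(-1/88) = (204 + I*√209)*(-1/88) = -51/22 - I*√209/88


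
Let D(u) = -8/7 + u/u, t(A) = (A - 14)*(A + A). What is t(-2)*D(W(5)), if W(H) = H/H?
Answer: -64/7 ≈ -9.1429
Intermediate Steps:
W(H) = 1
t(A) = 2*A*(-14 + A) (t(A) = (-14 + A)*(2*A) = 2*A*(-14 + A))
D(u) = -⅐ (D(u) = -8*⅐ + 1 = -8/7 + 1 = -⅐)
t(-2)*D(W(5)) = (2*(-2)*(-14 - 2))*(-⅐) = (2*(-2)*(-16))*(-⅐) = 64*(-⅐) = -64/7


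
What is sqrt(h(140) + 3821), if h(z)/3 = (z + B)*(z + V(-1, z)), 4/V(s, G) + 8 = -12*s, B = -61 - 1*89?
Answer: I*sqrt(409) ≈ 20.224*I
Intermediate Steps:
B = -150 (B = -61 - 89 = -150)
V(s, G) = 4/(-8 - 12*s)
h(z) = 3*(1 + z)*(-150 + z) (h(z) = 3*((z - 150)*(z - 1/(2 + 3*(-1)))) = 3*((-150 + z)*(z - 1/(2 - 3))) = 3*((-150 + z)*(z - 1/(-1))) = 3*((-150 + z)*(z - 1*(-1))) = 3*((-150 + z)*(z + 1)) = 3*((-150 + z)*(1 + z)) = 3*((1 + z)*(-150 + z)) = 3*(1 + z)*(-150 + z))
sqrt(h(140) + 3821) = sqrt((-450 - 447*140 + 3*140**2) + 3821) = sqrt((-450 - 62580 + 3*19600) + 3821) = sqrt((-450 - 62580 + 58800) + 3821) = sqrt(-4230 + 3821) = sqrt(-409) = I*sqrt(409)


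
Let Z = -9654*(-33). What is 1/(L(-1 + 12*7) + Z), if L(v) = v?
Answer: 1/318665 ≈ 3.1381e-6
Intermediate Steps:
Z = 318582
1/(L(-1 + 12*7) + Z) = 1/((-1 + 12*7) + 318582) = 1/((-1 + 84) + 318582) = 1/(83 + 318582) = 1/318665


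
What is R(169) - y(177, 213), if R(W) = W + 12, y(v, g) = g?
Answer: -32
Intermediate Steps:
R(W) = 12 + W
R(169) - y(177, 213) = (12 + 169) - 1*213 = 181 - 213 = -32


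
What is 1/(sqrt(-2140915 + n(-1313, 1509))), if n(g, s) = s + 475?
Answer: -I*sqrt(237659)/712977 ≈ -0.00068376*I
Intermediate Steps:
n(g, s) = 475 + s
1/(sqrt(-2140915 + n(-1313, 1509))) = 1/(sqrt(-2140915 + (475 + 1509))) = 1/(sqrt(-2140915 + 1984)) = 1/(sqrt(-2138931)) = 1/(3*I*sqrt(237659)) = -I*sqrt(237659)/712977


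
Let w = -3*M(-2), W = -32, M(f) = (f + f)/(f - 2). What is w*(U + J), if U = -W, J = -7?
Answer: -75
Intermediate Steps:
M(f) = 2*f/(-2 + f) (M(f) = (2*f)/(-2 + f) = 2*f/(-2 + f))
w = -3 (w = -6*(-2)/(-2 - 2) = -6*(-2)/(-4) = -6*(-2)*(-1)/4 = -3*1 = -3)
U = 32 (U = -1*(-32) = 32)
w*(U + J) = -3*(32 - 7) = -3*25 = -75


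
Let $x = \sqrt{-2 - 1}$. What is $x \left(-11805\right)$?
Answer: $- 11805 i \sqrt{3} \approx - 20447.0 i$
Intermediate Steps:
$x = i \sqrt{3}$ ($x = \sqrt{-3} = i \sqrt{3} \approx 1.732 i$)
$x \left(-11805\right) = i \sqrt{3} \left(-11805\right) = - 11805 i \sqrt{3}$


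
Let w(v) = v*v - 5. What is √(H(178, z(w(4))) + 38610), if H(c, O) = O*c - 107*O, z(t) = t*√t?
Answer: √(38610 + 781*√11) ≈ 202.98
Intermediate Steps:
w(v) = -5 + v² (w(v) = v² - 5 = -5 + v²)
z(t) = t^(3/2)
H(c, O) = -107*O + O*c
√(H(178, z(w(4))) + 38610) = √((-5 + 4²)^(3/2)*(-107 + 178) + 38610) = √((-5 + 16)^(3/2)*71 + 38610) = √(11^(3/2)*71 + 38610) = √((11*√11)*71 + 38610) = √(781*√11 + 38610) = √(38610 + 781*√11)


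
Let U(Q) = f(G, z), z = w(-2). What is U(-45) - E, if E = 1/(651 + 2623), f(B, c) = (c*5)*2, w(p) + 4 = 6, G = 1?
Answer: 65479/3274 ≈ 20.000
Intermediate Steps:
w(p) = 2 (w(p) = -4 + 6 = 2)
z = 2
f(B, c) = 10*c (f(B, c) = (5*c)*2 = 10*c)
U(Q) = 20 (U(Q) = 10*2 = 20)
E = 1/3274 ≈ 0.00030544
U(-45) - E = 20 - 1*1/3274 = 20 - 1/3274 = 65479/3274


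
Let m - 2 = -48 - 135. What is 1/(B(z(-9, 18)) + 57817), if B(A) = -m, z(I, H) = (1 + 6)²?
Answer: 1/57998 ≈ 1.7242e-5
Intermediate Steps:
z(I, H) = 49 (z(I, H) = 7² = 49)
m = -181 (m = 2 + (-48 - 135) = 2 - 183 = -181)
B(A) = 181 (B(A) = -1*(-181) = 181)
1/(B(z(-9, 18)) + 57817) = 1/(181 + 57817) = 1/57998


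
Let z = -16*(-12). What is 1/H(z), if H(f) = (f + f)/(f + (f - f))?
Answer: 1/2 ≈ 0.50000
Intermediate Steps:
z = 192
H(f) = 2 (H(f) = (2*f)/(f + 0) = (2*f)/f = 2)
1/H(z) = 1/2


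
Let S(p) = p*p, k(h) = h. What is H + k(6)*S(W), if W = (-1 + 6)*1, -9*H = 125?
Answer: 1225/9 ≈ 136.11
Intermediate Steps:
H = -125/9 (H = -⅑*125 = -125/9 ≈ -13.889)
W = 5 (W = 5*1 = 5)
S(p) = p²
H + k(6)*S(W) = -125/9 + 6*5² = -125/9 + 6*25 = -125/9 + 150 = 1225/9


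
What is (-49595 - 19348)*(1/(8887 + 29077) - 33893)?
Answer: 88709913029493/37964 ≈ 2.3367e+9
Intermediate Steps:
(-49595 - 19348)*(1/(8887 + 29077) - 33893) = -68943*(1/37964 - 33893) = -68943*(-1286713851/37964) = 88709913029493/37964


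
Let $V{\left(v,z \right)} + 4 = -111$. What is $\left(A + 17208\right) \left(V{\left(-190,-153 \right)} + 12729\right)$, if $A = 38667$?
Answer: $704807250$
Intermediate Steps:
$V{\left(v,z \right)} = -115$ ($V{\left(v,z \right)} = -4 - 111 = -115$)
$\left(A + 17208\right) \left(V{\left(-190,-153 \right)} + 12729\right) = \left(38667 + 17208\right) \left(-115 + 12729\right) = 55875 \cdot 12614 = 704807250$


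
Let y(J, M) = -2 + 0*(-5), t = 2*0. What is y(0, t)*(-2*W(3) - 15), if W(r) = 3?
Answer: 42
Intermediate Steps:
t = 0
y(J, M) = -2 (y(J, M) = -2 + 0 = -2)
y(0, t)*(-2*W(3) - 15) = -2*(-2*3 - 15) = -2*(-6 - 15) = -2*(-21) = 42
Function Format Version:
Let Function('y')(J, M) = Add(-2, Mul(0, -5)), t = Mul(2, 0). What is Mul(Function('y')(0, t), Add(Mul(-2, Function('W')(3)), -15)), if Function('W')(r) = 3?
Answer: 42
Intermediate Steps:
t = 0
Function('y')(J, M) = -2 (Function('y')(J, M) = Add(-2, 0) = -2)
Mul(Function('y')(0, t), Add(Mul(-2, Function('W')(3)), -15)) = Mul(-2, Add(Mul(-2, 3), -15)) = Mul(-2, Add(-6, -15)) = Mul(-2, -21) = 42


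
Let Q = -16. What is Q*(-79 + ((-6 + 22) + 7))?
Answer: 896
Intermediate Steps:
Q*(-79 + ((-6 + 22) + 7)) = -16*(-79 + ((-6 + 22) + 7)) = -16*(-79 + (16 + 7)) = -16*(-79 + 23) = -16*(-56) = 896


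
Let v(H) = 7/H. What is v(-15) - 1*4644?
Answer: -69667/15 ≈ -4644.5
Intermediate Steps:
v(-15) - 1*4644 = 7/(-15) - 1*4644 = 7*(-1/15) - 4644 = -7/15 - 4644 = -69667/15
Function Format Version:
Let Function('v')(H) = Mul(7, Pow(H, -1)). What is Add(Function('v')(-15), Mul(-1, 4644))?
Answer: Rational(-69667, 15) ≈ -4644.5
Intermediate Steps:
Add(Function('v')(-15), Mul(-1, 4644)) = Add(Mul(7, Pow(-15, -1)), Mul(-1, 4644)) = Add(Mul(7, Rational(-1, 15)), -4644) = Add(Rational(-7, 15), -4644) = Rational(-69667, 15)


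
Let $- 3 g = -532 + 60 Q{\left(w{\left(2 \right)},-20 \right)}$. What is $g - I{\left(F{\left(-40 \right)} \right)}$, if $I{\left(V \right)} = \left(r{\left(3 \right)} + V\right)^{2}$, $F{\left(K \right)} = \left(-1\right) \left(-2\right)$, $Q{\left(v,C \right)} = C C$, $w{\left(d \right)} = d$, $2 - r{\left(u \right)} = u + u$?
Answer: $- \frac{23480}{3} \approx -7826.7$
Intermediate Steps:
$r{\left(u \right)} = 2 - 2 u$ ($r{\left(u \right)} = 2 - \left(u + u\right) = 2 - 2 u$)
$Q{\left(v,C \right)} = C^{2}$
$F{\left(K \right)} = 2$
$I{\left(V \right)} = \left(-4 + V\right)^{2}$ ($I{\left(V \right)} = \left(\left(2 - 6\right) + V\right)^{2} = \left(-4 + V\right)^{2}$)
$g = - \frac{23468}{3}$ ($g = - \frac{-532 + 60 \left(-20\right)^{2}}{3} = - \frac{-532 + 60 \cdot 400}{3} = - \frac{-532 + 24000}{3} = \left(- \frac{1}{3}\right) 23468 = - \frac{23468}{3} \approx -7822.7$)
$g - I{\left(F{\left(-40 \right)} \right)} = - \frac{23468}{3} - \left(-4 + 2\right)^{2} = - \frac{23468}{3} - \left(-2\right)^{2} = - \frac{23468}{3} - 4 = - \frac{23480}{3}$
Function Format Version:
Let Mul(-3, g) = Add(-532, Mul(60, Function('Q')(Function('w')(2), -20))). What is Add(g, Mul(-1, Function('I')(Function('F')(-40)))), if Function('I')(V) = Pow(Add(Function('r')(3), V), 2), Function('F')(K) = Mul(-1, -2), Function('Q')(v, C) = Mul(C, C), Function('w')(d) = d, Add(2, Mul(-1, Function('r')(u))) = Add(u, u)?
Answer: Rational(-23480, 3) ≈ -7826.7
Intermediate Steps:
Function('r')(u) = Add(2, Mul(-2, u)) (Function('r')(u) = Add(2, Mul(-1, Add(u, u))) = Add(2, Mul(-1, Mul(2, u))) = Add(2, Mul(-2, u)))
Function('Q')(v, C) = Pow(C, 2)
Function('F')(K) = 2
Function('I')(V) = Pow(Add(-4, V), 2) (Function('I')(V) = Pow(Add(Add(2, Mul(-2, 3)), V), 2) = Pow(Add(Add(2, -6), V), 2) = Pow(Add(-4, V), 2))
g = Rational(-23468, 3) (g = Mul(Rational(-1, 3), Add(-532, Mul(60, Pow(-20, 2)))) = Mul(Rational(-1, 3), Add(-532, Mul(60, 400))) = Mul(Rational(-1, 3), Add(-532, 24000)) = Mul(Rational(-1, 3), 23468) = Rational(-23468, 3) ≈ -7822.7)
Add(g, Mul(-1, Function('I')(Function('F')(-40)))) = Add(Rational(-23468, 3), Mul(-1, Pow(Add(-4, 2), 2))) = Add(Rational(-23468, 3), Mul(-1, Pow(-2, 2))) = Add(Rational(-23468, 3), Mul(-1, 4)) = Add(Rational(-23468, 3), -4) = Rational(-23480, 3)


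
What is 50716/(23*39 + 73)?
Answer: 25358/485 ≈ 52.285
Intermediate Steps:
50716/(23*39 + 73) = 50716/(897 + 73) = 50716/970 = 50716*(1/970) = 25358/485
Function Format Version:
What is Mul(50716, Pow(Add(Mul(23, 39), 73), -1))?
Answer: Rational(25358, 485) ≈ 52.285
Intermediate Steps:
Mul(50716, Pow(Add(Mul(23, 39), 73), -1)) = Mul(50716, Pow(Add(897, 73), -1)) = Mul(50716, Pow(970, -1)) = Mul(50716, Rational(1, 970)) = Rational(25358, 485)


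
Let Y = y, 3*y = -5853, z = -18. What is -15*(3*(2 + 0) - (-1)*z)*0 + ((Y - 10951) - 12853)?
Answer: -25755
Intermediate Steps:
y = -1951 (y = (⅓)*(-5853) = -1951)
Y = -1951
-15*(3*(2 + 0) - (-1)*z)*0 + ((Y - 10951) - 12853) = -15*(3*(2 + 0) - (-1)*(-18))*0 + ((-1951 - 10951) - 12853) = -15*(3*2 - 1*18)*0 + (-12902 - 12853) = -15*(6 - 18)*0 - 25755 = -15*(-12)*0 - 25755 = 180*0 - 25755 = 0 - 25755 = -25755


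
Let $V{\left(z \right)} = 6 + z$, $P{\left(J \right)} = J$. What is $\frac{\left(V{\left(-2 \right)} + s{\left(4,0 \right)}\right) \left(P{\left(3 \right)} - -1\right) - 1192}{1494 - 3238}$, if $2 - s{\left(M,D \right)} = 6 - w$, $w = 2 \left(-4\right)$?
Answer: $\frac{153}{218} \approx 0.70183$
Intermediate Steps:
$w = -8$
$s{\left(M,D \right)} = -12$ ($s{\left(M,D \right)} = 2 - \left(6 - -8\right) = 2 - \left(6 + 8\right) = 2 - 14 = -12$)
$\frac{\left(V{\left(-2 \right)} + s{\left(4,0 \right)}\right) \left(P{\left(3 \right)} - -1\right) - 1192}{1494 - 3238} = \frac{\left(\left(6 - 2\right) - 12\right) \left(3 - -1\right) - 1192}{1494 - 3238} = \frac{\left(4 - 12\right) \left(3 + 1\right) - 1192}{-1744} = \left(\left(-8\right) 4 - 1192\right) \left(- \frac{1}{1744}\right) = \left(-32 - 1192\right) \left(- \frac{1}{1744}\right) = \left(-1224\right) \left(- \frac{1}{1744}\right) = \frac{153}{218}$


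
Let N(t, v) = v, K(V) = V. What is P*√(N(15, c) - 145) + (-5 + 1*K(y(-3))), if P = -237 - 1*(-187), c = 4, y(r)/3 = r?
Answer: -14 - 50*I*√141 ≈ -14.0 - 593.72*I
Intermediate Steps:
y(r) = 3*r
P = -50 (P = -237 + 187 = -50)
P*√(N(15, c) - 145) + (-5 + 1*K(y(-3))) = -50*√(4 - 145) + (-5 + 1*(3*(-3))) = -50*I*√141 + (-5 + 1*(-9)) = -50*I*√141 + (-5 - 9) = -50*I*√141 - 14 = -14 - 50*I*√141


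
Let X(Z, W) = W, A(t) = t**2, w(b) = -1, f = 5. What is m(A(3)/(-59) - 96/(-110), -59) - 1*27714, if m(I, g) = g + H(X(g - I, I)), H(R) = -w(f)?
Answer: -27772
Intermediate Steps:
H(R) = 1 (H(R) = -1*(-1) = 1)
m(I, g) = 1 + g (m(I, g) = g + 1 = 1 + g)
m(A(3)/(-59) - 96/(-110), -59) - 1*27714 = (1 - 59) - 1*27714 = -58 - 27714 = -27772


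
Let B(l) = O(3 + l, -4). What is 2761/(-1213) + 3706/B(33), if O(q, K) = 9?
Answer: 4470529/10917 ≈ 409.50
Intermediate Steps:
B(l) = 9
2761/(-1213) + 3706/B(33) = 2761/(-1213) + 3706/9 = 2761*(-1/1213) + 3706*(⅑) = -2761/1213 + 3706/9 = 4470529/10917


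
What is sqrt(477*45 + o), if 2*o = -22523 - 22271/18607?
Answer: sqrt(3532453153123)/18607 ≈ 101.01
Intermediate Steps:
o = -209553866/18607 (o = (-22523 - 22271/18607)/2 = (1/2)*(-419107732/18607) = -209553866/18607 ≈ -11262.)
sqrt(477*45 + o) = sqrt(477*45 - 209553866/18607) = sqrt(21465 - 209553866/18607) = sqrt(189845389/18607) = sqrt(3532453153123)/18607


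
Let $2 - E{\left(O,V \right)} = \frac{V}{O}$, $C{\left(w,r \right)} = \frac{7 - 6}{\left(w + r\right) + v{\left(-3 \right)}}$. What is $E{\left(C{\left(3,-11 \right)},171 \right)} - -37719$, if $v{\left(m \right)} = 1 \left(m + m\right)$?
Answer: $40115$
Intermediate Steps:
$v{\left(m \right)} = 2 m$ ($v{\left(m \right)} = 1 \cdot 2 m = 2 m$)
$C{\left(w,r \right)} = \frac{1}{-6 + r + w}$ ($C{\left(w,r \right)} = \frac{7 - 6}{\left(w + r\right) + 2 \left(-3\right)} = 1 \frac{1}{\left(r + w\right) - 6} = 1 \frac{1}{-6 + r + w} = \frac{1}{-6 + r + w}$)
$E{\left(O,V \right)} = 2 - \frac{V}{O}$
$E{\left(C{\left(3,-11 \right)},171 \right)} - -37719 = \left(2 - \frac{171}{\frac{1}{-6 - 11 + 3}}\right) - -37719 = \left(2 - \frac{171}{\frac{1}{-14}}\right) + 37719 = \left(2 - \frac{171}{- \frac{1}{14}}\right) + 37719 = \left(2 - 171 \left(-14\right)\right) + 37719 = \left(2 + 2394\right) + 37719 = 2396 + 37719 = 40115$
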